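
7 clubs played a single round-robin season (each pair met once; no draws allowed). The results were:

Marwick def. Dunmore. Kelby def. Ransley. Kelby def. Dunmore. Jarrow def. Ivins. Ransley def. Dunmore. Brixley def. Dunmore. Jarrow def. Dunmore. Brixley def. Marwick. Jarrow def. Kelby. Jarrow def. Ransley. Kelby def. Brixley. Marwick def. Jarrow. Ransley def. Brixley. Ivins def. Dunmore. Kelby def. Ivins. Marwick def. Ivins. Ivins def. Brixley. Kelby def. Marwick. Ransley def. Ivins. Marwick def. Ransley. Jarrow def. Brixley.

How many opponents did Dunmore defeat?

Dunmore's results: beat no one; lost to Ransley, Jarrow, Ivins, Kelby, Brixley, Marwick.
That is 0 wins.

0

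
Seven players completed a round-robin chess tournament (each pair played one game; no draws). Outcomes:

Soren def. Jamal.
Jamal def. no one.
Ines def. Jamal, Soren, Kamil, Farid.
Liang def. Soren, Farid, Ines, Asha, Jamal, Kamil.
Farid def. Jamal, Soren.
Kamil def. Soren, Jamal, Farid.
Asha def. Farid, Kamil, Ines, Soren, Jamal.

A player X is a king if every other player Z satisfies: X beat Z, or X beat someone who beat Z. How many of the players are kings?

1

Kamil cannot reach Liang, Ines, Asha in two steps.
Farid cannot reach Kamil, Liang, Ines, Asha in two steps.
Jamal cannot reach Kamil, Farid, Liang, Ines, Asha, Soren in two steps.
Liang reaches everyone (king).
Ines cannot reach Liang, Asha in two steps.
Asha cannot reach Liang in two steps.
Soren cannot reach Kamil, Farid, Liang, Ines, Asha in two steps.
Kings: Liang — 1.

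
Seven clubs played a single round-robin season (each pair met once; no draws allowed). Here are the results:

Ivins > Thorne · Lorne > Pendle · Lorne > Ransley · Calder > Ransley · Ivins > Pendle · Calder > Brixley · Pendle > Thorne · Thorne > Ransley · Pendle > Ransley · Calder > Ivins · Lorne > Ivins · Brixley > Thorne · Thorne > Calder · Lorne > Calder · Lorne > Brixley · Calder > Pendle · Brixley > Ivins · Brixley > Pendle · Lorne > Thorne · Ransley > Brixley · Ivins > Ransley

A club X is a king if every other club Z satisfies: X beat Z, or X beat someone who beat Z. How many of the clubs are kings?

1

Brixley cannot reach Lorne in two steps.
Calder cannot reach Lorne in two steps.
Thorne cannot reach Lorne in two steps.
Pendle cannot reach Lorne, Ivins in two steps.
Lorne reaches everyone (king).
Ivins cannot reach Lorne in two steps.
Ransley cannot reach Calder, Lorne in two steps.
Kings: Lorne — 1.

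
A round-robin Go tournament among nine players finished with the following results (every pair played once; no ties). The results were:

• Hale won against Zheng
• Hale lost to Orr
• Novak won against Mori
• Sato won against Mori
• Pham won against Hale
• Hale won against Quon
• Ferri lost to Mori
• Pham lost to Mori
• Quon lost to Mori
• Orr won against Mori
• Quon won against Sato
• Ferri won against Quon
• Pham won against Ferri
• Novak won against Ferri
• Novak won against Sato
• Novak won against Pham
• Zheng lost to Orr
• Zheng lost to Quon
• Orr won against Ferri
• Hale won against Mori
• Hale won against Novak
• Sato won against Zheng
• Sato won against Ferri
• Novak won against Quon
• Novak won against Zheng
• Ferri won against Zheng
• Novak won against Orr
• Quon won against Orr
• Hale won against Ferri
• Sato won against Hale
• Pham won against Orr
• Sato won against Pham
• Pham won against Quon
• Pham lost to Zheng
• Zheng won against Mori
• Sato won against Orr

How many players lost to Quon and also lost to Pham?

Quon beat: Sato, Orr, Zheng.
Pham beat: Quon, Orr, Ferri, Hale.
Both beat: Orr — 1.

1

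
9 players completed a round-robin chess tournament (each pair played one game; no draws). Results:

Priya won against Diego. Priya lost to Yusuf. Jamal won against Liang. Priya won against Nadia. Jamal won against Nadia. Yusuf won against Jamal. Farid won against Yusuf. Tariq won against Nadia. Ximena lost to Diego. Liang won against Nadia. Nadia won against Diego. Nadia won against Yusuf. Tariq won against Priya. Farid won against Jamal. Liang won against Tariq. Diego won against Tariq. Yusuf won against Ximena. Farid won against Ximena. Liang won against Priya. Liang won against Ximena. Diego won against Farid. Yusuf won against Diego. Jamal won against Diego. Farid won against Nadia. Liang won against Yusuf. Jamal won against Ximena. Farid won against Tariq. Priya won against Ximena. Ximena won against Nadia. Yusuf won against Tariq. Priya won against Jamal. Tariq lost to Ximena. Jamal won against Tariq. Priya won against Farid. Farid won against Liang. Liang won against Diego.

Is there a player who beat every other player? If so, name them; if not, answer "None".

Highest win total is Liang with 6 (out of 8 possible).
Liang lost to Farid, Jamal, so no player went undefeated.

None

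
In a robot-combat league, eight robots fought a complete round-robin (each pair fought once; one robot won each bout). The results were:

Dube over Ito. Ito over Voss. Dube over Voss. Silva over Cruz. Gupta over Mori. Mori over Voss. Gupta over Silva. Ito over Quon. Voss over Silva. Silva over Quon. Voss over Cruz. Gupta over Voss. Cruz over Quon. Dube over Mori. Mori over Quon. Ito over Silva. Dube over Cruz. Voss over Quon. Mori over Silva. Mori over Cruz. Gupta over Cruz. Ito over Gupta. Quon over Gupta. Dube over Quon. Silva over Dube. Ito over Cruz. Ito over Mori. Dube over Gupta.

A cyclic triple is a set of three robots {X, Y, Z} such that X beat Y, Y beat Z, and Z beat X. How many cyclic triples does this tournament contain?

8

Win totals: Silva 3, Gupta 4, Quon 1, Ito 6, Voss 3, Mori 4, Dube 6, Cruz 1.
A robot with w wins dominates both others in C(w,2) triples; summing gives 3 + 6 + 0 + 15 + 3 + 6 + 15 + 0 = 48 transitive triples.
Total triples C(8,3) = 56, so cyclic triples = 56 − 48 = 8.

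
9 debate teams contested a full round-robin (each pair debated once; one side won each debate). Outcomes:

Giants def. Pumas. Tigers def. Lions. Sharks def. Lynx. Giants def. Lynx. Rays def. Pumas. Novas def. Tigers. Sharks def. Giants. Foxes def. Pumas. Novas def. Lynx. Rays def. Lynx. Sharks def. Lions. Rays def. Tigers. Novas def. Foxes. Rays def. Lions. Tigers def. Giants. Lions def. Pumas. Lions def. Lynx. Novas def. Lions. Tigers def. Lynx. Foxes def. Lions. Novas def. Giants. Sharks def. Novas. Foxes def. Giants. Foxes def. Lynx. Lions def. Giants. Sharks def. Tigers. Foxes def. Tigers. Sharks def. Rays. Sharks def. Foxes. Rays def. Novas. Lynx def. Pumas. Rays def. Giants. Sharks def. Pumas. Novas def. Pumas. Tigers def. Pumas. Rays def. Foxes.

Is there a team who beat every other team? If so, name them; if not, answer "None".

Sharks

Sharks has 8 wins out of 8 opponents — a perfect record.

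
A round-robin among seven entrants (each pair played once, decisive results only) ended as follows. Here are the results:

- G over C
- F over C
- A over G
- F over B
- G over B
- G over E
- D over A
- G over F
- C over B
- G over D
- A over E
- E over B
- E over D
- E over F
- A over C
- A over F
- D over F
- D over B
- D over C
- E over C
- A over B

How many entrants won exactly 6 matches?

Win totals: A 5, B 0, C 1, D 4, E 4, F 2, G 5.
No entrant has exactly 6 wins.

0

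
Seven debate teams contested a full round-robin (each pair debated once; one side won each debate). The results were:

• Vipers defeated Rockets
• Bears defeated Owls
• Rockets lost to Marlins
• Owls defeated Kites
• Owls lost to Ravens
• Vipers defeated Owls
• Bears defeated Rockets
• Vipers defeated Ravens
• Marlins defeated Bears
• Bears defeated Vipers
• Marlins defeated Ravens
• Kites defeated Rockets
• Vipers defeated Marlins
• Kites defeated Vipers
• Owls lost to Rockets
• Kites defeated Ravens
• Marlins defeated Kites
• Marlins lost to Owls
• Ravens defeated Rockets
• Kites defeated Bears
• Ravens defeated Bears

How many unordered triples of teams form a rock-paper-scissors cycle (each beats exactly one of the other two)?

10

Win totals: Bears 3, Kites 4, Rockets 1, Owls 2, Marlins 4, Ravens 3, Vipers 4.
A team with w wins dominates both others in C(w,2) triples; summing gives 3 + 6 + 0 + 1 + 6 + 3 + 6 = 25 transitive triples.
Total triples C(7,3) = 35, so cyclic triples = 35 − 25 = 10.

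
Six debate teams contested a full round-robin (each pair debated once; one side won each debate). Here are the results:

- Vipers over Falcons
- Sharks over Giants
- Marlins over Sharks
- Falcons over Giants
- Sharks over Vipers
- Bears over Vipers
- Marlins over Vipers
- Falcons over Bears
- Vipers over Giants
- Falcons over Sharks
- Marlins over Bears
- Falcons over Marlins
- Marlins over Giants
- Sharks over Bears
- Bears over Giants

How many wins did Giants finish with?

0

Giants' results: beat no one; lost to Vipers, Falcons, Sharks, Bears, Marlins.
That is 0 wins.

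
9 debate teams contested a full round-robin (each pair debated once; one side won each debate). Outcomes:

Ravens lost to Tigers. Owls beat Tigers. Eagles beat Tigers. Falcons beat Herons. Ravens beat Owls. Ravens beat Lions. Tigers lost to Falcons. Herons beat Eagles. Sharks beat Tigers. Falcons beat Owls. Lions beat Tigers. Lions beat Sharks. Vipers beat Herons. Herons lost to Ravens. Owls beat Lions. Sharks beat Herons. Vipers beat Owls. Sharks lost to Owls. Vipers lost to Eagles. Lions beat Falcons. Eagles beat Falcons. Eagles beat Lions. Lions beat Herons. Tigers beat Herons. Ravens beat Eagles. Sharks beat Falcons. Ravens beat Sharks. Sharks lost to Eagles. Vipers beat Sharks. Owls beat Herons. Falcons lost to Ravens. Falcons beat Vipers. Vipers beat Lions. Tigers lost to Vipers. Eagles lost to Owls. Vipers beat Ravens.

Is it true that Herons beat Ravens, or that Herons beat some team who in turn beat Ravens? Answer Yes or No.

No

Herons did not beat Ravens directly.
Herons beat Eagles, but each of them lost to Ravens. No two-step path.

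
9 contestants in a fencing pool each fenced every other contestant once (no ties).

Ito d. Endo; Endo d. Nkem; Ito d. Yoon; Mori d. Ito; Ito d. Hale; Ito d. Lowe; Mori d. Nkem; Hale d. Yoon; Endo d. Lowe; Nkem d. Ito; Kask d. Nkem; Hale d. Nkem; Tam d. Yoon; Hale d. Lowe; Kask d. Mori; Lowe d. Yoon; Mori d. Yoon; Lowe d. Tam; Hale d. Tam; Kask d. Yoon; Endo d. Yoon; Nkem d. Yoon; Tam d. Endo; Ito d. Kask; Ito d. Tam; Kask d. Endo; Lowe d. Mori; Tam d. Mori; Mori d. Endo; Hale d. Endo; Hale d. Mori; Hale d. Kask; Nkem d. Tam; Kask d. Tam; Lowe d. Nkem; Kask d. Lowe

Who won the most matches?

Hale

Win totals: Ito 6, Lowe 4, Mori 4, Kask 6, Endo 3, Nkem 3, Tam 3, Yoon 0, Hale 7.
Hale leads with 7 wins (next highest: 6).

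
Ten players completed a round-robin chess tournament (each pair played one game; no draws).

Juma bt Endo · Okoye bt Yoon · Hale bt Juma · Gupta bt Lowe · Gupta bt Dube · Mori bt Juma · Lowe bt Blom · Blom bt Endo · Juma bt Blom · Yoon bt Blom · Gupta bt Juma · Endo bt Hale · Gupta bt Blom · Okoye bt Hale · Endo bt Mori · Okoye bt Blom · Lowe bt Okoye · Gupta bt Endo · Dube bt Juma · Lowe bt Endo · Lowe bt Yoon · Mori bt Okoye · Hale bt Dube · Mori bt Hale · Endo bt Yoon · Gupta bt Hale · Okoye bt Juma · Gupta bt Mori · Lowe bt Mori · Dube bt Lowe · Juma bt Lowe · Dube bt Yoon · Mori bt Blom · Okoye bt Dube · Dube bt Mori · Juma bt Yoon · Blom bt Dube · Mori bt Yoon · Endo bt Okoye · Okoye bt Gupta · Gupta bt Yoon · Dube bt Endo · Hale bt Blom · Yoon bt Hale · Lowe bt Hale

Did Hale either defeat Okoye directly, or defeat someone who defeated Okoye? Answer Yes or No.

Hale did not beat Okoye directly.
Hale beat Dube, Juma, Blom, but each of them lost to Okoye. No two-step path.

No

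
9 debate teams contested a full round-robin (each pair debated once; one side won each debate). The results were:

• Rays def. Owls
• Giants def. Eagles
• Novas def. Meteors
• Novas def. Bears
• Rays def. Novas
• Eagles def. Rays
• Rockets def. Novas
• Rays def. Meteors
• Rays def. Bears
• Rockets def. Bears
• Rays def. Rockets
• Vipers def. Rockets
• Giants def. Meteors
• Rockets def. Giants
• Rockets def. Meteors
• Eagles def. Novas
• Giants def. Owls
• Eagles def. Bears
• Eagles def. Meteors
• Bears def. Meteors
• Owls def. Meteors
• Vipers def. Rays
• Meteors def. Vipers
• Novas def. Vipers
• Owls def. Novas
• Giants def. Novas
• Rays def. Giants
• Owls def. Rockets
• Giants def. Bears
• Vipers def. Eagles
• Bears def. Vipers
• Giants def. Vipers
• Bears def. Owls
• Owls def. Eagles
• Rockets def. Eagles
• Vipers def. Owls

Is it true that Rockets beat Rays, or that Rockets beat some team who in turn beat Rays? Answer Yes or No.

Rockets did not beat Rays directly.
Rockets beat Giants, Bears, Eagles, Novas, Meteors. Of those, Eagles beat Rays.

Yes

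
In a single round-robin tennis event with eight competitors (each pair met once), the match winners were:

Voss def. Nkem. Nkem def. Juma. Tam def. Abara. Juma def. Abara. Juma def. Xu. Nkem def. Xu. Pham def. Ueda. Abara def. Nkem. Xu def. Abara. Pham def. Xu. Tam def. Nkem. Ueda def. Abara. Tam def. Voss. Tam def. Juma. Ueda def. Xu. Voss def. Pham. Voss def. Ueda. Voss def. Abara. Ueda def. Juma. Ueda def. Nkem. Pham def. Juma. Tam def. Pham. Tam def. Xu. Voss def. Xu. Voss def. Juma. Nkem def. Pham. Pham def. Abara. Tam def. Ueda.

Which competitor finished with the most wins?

Win totals: Pham 4, Xu 1, Nkem 3, Juma 2, Ueda 4, Voss 6, Tam 7, Abara 1.
Tam leads with 7 wins (next highest: 6).

Tam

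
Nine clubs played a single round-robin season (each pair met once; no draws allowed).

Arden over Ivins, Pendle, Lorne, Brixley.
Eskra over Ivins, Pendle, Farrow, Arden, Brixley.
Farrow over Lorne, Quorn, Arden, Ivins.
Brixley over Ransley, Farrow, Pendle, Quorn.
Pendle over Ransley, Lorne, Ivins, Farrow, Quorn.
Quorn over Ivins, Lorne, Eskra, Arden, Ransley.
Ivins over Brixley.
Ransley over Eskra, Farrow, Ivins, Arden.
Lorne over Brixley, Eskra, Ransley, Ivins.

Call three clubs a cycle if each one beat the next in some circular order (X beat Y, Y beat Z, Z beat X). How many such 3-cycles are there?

Win totals: Pendle 5, Farrow 4, Ivins 1, Arden 4, Lorne 4, Eskra 5, Ransley 4, Brixley 4, Quorn 5.
A club with w wins dominates both others in C(w,2) triples; summing gives 10 + 6 + 0 + 6 + 6 + 10 + 6 + 6 + 10 = 60 transitive triples.
Total triples C(9,3) = 84, so cyclic triples = 84 − 60 = 24.

24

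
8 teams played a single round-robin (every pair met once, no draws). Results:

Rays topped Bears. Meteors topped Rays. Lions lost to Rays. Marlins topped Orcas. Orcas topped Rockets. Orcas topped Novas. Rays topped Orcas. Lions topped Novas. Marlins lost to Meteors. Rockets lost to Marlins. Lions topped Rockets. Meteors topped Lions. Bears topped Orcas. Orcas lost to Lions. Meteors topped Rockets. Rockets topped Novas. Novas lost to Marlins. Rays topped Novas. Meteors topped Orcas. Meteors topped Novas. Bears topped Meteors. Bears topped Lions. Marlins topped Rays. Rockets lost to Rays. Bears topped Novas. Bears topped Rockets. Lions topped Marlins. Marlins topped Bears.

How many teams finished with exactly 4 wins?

Win totals: Orcas 2, Lions 4, Rays 5, Bears 5, Marlins 5, Novas 0, Rockets 1, Meteors 6.
Exactly 4: Lions — 1 team.

1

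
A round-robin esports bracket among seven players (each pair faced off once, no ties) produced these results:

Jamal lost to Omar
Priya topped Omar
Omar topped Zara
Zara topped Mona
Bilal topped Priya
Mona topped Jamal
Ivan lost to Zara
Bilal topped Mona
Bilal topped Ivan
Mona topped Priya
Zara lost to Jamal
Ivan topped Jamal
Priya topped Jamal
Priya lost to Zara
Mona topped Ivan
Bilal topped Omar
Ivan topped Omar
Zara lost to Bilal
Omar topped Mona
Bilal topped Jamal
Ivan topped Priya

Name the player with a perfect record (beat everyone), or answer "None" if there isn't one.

Bilal has 6 wins out of 6 opponents — a perfect record.

Bilal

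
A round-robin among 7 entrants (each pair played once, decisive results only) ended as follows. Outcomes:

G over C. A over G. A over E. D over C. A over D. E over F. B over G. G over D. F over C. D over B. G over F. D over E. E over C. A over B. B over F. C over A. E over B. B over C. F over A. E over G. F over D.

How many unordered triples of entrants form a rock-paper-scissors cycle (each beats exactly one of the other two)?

Win totals: A 4, B 3, C 1, D 3, E 4, F 3, G 3.
An entrant with w wins dominates both others in C(w,2) triples; summing gives 6 + 3 + 0 + 3 + 6 + 3 + 3 = 24 transitive triples.
Total triples C(7,3) = 35, so cyclic triples = 35 − 24 = 11.

11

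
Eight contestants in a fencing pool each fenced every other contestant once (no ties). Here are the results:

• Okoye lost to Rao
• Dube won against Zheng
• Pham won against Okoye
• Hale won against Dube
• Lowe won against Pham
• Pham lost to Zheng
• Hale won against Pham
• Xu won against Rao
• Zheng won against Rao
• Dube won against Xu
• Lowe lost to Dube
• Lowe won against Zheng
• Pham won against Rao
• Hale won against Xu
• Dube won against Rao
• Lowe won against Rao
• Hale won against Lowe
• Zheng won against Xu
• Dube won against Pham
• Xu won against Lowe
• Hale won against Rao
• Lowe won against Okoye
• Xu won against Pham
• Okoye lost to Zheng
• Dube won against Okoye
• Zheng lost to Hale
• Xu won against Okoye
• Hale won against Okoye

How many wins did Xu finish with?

Xu's results: beat Rao, Pham, Lowe, Okoye; lost to Dube, Zheng, Hale.
That is 4 wins.

4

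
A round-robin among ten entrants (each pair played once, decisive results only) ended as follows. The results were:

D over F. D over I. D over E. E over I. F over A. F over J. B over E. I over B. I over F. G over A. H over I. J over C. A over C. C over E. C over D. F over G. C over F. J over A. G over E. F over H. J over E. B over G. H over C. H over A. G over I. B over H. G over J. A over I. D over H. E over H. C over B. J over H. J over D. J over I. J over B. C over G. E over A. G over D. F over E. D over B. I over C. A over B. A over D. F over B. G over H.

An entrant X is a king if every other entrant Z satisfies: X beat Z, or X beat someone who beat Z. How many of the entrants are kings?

6

A cannot reach J in two steps.
B cannot reach F in two steps.
C reaches everyone (king).
D reaches everyone (king).
E cannot reach G, J in two steps.
F reaches everyone (king).
G reaches everyone (king).
H cannot reach J in two steps.
I reaches everyone (king).
J reaches everyone (king).
Kings: C, D, F, G, I, J — 6.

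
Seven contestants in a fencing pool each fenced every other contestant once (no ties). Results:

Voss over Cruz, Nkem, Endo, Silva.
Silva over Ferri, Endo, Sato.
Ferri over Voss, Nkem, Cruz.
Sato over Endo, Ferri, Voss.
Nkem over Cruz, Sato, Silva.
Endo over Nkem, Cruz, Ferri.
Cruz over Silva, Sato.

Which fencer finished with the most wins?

Win totals: Voss 4, Silva 3, Sato 3, Ferri 3, Nkem 3, Endo 3, Cruz 2.
Voss leads with 4 wins (next highest: 3).

Voss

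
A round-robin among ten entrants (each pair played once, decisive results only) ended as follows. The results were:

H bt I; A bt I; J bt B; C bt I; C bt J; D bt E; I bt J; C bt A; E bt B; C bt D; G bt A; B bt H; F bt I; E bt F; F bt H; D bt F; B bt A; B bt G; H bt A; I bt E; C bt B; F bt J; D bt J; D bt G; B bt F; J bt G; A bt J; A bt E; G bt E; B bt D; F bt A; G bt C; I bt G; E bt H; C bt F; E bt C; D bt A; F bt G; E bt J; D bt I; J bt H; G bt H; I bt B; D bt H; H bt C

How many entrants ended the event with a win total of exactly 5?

3

Win totals: A 3, B 5, C 6, D 7, E 5, F 5, G 4, H 3, I 4, J 3.
Exactly 5: B, E, F — 3 entrants.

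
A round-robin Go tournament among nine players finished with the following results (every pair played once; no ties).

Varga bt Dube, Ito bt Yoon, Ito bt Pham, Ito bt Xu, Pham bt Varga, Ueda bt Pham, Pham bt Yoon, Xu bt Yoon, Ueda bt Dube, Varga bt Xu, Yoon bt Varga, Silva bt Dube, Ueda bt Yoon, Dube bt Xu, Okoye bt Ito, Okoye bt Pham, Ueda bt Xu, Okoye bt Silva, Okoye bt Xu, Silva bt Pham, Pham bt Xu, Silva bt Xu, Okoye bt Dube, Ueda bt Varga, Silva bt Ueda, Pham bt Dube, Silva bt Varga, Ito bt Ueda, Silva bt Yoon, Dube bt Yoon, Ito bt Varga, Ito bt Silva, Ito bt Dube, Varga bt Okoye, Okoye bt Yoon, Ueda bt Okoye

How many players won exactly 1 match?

Win totals: Xu 1, Dube 2, Okoye 6, Varga 3, Yoon 1, Pham 4, Silva 6, Ueda 6, Ito 7.
Exactly 1: Xu, Yoon — 2 players.

2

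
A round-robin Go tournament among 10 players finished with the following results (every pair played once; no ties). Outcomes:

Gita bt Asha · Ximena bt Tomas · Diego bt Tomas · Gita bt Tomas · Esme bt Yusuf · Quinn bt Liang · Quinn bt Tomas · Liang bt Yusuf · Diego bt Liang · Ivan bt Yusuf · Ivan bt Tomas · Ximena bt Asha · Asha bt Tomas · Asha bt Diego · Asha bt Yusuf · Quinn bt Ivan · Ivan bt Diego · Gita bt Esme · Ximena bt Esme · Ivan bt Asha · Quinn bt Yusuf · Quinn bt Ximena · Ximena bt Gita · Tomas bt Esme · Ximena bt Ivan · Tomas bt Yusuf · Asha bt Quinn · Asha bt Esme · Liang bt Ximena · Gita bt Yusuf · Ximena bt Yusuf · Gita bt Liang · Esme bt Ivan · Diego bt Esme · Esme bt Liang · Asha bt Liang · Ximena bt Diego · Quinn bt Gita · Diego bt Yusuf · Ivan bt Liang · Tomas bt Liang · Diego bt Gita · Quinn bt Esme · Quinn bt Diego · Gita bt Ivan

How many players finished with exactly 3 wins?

Win totals: Gita 6, Ximena 7, Yusuf 0, Quinn 8, Asha 6, Esme 3, Liang 2, Ivan 5, Tomas 3, Diego 5.
Exactly 3: Esme, Tomas — 2 players.

2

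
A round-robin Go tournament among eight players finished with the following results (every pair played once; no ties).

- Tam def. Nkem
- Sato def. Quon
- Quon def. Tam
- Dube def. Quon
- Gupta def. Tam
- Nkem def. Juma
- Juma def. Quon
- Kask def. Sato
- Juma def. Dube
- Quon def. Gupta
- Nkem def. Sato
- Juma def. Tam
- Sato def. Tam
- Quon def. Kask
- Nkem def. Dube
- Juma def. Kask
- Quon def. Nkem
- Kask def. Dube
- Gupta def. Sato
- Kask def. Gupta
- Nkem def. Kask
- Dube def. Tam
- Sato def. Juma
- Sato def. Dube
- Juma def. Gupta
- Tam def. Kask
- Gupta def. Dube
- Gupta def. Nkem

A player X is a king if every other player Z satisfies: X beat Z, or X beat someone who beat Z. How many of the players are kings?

6

Tam cannot reach Quon in two steps.
Nkem reaches everyone (king).
Gupta reaches everyone (king).
Sato reaches everyone (king).
Quon reaches everyone (king).
Juma reaches everyone (king).
Kask reaches everyone (king).
Dube cannot reach Sato, Juma in two steps.
Kings: Nkem, Gupta, Sato, Quon, Juma, Kask — 6.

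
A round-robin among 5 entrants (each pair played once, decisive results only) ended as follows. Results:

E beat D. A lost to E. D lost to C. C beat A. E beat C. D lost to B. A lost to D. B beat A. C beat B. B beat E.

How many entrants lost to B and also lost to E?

B beat: A, D, E.
E beat: A, C, D.
Both beat: A, D — 2.

2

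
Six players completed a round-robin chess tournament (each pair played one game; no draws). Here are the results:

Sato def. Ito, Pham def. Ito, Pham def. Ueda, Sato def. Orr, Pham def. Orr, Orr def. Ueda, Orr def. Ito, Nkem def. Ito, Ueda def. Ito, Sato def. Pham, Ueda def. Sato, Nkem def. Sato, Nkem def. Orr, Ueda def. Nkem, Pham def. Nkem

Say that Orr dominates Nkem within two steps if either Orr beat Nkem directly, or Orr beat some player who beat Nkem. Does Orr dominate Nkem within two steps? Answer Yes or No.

Orr did not beat Nkem directly.
Orr beat Ueda, Ito. Of those, Ueda beat Nkem.

Yes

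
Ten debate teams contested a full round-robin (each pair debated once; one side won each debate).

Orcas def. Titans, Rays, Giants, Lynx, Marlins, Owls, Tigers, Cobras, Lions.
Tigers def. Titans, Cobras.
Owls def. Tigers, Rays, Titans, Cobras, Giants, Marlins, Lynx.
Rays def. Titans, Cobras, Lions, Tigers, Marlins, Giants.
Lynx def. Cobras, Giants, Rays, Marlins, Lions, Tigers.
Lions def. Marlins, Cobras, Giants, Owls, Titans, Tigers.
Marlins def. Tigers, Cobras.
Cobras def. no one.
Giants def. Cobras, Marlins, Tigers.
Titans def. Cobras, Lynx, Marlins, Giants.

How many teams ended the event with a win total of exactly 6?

3

Win totals: Orcas 9, Lynx 6, Titans 4, Rays 6, Owls 7, Giants 3, Lions 6, Marlins 2, Tigers 2, Cobras 0.
Exactly 6: Lynx, Rays, Lions — 3 teams.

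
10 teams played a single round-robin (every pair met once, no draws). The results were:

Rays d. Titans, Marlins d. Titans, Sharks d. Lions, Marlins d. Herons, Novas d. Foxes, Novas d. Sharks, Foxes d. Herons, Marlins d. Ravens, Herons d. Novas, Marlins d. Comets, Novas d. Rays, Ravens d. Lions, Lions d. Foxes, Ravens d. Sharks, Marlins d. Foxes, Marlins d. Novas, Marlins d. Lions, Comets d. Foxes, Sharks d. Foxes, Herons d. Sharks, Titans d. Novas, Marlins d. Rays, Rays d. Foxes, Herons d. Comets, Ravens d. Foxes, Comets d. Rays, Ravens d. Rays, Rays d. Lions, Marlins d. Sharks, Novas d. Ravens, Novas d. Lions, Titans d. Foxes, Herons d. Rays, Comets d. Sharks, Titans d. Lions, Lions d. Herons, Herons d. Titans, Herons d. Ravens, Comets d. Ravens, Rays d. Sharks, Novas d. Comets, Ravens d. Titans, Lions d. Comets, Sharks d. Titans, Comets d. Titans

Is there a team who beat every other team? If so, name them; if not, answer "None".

Marlins

Marlins has 9 wins out of 9 opponents — a perfect record.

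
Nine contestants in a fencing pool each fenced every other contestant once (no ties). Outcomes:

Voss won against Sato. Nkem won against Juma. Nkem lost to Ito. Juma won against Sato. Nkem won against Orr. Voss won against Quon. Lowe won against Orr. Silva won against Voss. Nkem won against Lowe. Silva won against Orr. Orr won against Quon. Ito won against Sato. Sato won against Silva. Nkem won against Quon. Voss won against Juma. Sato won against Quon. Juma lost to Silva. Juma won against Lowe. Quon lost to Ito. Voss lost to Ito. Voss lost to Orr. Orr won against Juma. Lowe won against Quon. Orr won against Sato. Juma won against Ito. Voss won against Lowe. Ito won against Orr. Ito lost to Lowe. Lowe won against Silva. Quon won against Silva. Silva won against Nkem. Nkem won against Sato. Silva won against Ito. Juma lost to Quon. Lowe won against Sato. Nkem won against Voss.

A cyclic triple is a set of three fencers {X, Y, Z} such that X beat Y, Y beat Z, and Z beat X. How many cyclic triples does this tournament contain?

22

Win totals: Voss 4, Nkem 6, Sato 2, Juma 3, Quon 2, Orr 4, Lowe 5, Silva 5, Ito 5.
A fencer with w wins dominates both others in C(w,2) triples; summing gives 6 + 15 + 1 + 3 + 1 + 6 + 10 + 10 + 10 = 62 transitive triples.
Total triples C(9,3) = 84, so cyclic triples = 84 − 62 = 22.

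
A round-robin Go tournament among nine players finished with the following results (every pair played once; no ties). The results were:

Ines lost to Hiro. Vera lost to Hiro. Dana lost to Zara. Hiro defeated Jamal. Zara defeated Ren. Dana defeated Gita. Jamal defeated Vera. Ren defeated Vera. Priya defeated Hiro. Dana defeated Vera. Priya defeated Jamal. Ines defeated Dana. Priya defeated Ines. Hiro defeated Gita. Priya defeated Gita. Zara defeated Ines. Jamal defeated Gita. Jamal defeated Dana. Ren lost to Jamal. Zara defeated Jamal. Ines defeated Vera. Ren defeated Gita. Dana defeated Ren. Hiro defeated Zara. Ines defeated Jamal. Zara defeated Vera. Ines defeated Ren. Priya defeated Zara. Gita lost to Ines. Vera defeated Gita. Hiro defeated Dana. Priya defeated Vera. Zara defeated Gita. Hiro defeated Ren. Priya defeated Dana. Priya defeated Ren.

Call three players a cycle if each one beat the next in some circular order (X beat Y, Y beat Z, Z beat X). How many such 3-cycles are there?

0

Win totals: Dana 3, Vera 1, Priya 8, Ren 2, Hiro 7, Ines 5, Zara 6, Jamal 4, Gita 0.
A player with w wins dominates both others in C(w,2) triples; summing gives 3 + 0 + 28 + 1 + 21 + 10 + 15 + 6 + 0 = 84 transitive triples.
Total triples C(9,3) = 84, so cyclic triples = 84 − 84 = 0.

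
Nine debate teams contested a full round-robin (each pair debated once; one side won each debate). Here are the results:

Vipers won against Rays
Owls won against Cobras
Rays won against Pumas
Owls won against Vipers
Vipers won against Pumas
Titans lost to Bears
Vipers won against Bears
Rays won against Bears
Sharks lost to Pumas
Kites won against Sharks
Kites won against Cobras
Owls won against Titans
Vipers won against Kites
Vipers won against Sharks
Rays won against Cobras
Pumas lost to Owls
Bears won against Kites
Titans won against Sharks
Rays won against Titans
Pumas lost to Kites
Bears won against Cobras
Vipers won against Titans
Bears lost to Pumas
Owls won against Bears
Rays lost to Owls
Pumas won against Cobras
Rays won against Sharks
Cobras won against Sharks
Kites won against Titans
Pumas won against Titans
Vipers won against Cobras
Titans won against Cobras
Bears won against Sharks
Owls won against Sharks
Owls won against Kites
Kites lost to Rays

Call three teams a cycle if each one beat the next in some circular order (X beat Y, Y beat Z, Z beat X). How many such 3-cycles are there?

Win totals: Pumas 4, Bears 4, Cobras 1, Rays 6, Sharks 0, Kites 4, Titans 2, Owls 8, Vipers 7.
A team with w wins dominates both others in C(w,2) triples; summing gives 6 + 6 + 0 + 15 + 0 + 6 + 1 + 28 + 21 = 83 transitive triples.
Total triples C(9,3) = 84, so cyclic triples = 84 − 83 = 1.

1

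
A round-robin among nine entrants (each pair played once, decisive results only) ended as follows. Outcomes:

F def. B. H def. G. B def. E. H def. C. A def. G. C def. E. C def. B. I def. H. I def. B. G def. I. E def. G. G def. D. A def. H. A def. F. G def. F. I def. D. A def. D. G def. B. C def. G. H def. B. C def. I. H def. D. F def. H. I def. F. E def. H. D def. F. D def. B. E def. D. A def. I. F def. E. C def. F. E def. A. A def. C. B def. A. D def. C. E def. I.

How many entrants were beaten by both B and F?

B beat: A, E.
F beat: B, E, H.
Both beat: E — 1.

1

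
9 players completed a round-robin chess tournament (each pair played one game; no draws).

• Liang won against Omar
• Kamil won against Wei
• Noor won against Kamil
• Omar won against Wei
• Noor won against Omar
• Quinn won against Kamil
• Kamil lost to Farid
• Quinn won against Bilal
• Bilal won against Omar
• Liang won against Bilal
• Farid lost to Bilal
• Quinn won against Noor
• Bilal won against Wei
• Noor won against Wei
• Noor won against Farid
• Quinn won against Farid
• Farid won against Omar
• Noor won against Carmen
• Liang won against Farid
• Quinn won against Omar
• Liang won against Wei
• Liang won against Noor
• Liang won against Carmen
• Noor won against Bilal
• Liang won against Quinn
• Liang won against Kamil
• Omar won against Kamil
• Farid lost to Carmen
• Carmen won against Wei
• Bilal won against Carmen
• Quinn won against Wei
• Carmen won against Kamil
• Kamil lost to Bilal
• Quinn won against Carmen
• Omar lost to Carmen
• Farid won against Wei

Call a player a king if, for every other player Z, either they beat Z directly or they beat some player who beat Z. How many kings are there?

Noor cannot reach Quinn, Liang in two steps.
Bilal cannot reach Noor, Quinn, Liang in two steps.
Wei cannot reach Noor, Bilal, Quinn, Farid, Kamil, Omar, Carmen, Liang in two steps.
Quinn cannot reach Liang in two steps.
Farid cannot reach Noor, Bilal, Quinn, Carmen, Liang in two steps.
Kamil cannot reach Noor, Bilal, Quinn, Farid, Omar, Carmen, Liang in two steps.
Omar cannot reach Noor, Bilal, Quinn, Farid, Carmen, Liang in two steps.
Carmen cannot reach Noor, Bilal, Quinn, Liang in two steps.
Liang reaches everyone (king).
Kings: Liang — 1.

1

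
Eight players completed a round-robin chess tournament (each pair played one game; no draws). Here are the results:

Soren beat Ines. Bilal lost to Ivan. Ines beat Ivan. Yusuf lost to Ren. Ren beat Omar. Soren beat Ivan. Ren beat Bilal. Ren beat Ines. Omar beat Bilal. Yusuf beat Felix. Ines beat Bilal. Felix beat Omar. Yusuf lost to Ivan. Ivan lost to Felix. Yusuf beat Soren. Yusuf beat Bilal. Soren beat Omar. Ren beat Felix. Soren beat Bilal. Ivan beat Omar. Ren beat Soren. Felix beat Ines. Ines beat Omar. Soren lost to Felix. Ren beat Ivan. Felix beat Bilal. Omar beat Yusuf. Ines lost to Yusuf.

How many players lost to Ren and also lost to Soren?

Ren beat: Felix, Yusuf, Ines, Ivan, Omar, Soren, Bilal.
Soren beat: Ines, Ivan, Omar, Bilal.
Both beat: Ines, Ivan, Omar, Bilal — 4.

4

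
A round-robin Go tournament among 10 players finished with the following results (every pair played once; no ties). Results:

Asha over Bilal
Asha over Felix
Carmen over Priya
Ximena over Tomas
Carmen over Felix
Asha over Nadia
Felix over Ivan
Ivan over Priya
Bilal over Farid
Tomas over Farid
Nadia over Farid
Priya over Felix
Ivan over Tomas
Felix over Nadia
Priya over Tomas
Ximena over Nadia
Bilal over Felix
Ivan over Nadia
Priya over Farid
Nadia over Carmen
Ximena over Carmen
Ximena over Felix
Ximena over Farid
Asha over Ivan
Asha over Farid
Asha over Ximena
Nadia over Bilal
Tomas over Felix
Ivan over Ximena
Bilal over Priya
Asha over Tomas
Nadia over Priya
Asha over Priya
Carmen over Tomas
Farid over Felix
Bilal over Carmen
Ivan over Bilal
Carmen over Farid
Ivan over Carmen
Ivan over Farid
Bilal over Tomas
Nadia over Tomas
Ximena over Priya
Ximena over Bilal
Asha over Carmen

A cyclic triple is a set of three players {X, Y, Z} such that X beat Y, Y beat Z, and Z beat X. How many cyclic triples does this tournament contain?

Win totals: Carmen 4, Tomas 2, Ivan 7, Priya 3, Bilal 5, Asha 9, Farid 1, Felix 2, Nadia 5, Ximena 7.
A player with w wins dominates both others in C(w,2) triples; summing gives 6 + 1 + 21 + 3 + 10 + 36 + 0 + 1 + 10 + 21 = 109 transitive triples.
Total triples C(10,3) = 120, so cyclic triples = 120 − 109 = 11.

11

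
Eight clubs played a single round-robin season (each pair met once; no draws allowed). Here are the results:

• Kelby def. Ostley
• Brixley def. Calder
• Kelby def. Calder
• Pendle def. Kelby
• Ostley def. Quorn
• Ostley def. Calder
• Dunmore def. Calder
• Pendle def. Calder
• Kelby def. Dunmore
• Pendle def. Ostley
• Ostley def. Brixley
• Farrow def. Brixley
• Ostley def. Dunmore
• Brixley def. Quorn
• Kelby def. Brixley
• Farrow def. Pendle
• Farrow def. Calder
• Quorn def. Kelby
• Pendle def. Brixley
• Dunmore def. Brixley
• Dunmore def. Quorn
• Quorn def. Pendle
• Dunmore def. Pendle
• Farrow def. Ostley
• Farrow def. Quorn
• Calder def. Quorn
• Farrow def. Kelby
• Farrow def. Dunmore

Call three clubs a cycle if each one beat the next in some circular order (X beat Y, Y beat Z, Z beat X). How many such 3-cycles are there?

9

Win totals: Calder 1, Brixley 2, Farrow 7, Ostley 4, Quorn 2, Dunmore 4, Pendle 4, Kelby 4.
A club with w wins dominates both others in C(w,2) triples; summing gives 0 + 1 + 21 + 6 + 1 + 6 + 6 + 6 = 47 transitive triples.
Total triples C(8,3) = 56, so cyclic triples = 56 − 47 = 9.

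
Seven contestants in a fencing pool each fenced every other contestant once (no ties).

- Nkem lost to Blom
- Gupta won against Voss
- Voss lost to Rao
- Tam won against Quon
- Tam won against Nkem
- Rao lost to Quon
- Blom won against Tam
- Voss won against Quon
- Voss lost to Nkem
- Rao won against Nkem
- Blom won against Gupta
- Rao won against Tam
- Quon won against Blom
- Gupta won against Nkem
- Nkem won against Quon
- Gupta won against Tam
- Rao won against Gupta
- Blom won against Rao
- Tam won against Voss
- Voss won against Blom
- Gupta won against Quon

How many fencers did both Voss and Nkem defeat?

Voss beat: Quon, Blom.
Nkem beat: Voss, Quon.
Both beat: Quon — 1.

1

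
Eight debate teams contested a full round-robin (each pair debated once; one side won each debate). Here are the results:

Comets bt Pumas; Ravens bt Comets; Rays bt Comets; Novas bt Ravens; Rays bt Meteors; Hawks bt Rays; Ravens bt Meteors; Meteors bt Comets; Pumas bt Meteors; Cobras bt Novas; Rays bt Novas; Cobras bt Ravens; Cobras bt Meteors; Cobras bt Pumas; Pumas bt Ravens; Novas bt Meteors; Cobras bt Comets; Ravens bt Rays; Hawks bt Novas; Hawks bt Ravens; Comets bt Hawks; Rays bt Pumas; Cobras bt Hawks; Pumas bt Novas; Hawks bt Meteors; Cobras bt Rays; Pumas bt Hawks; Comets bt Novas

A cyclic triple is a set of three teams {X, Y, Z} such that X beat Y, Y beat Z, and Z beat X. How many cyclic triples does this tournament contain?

10

Win totals: Ravens 3, Cobras 7, Rays 4, Novas 2, Pumas 4, Comets 3, Meteors 1, Hawks 4.
A team with w wins dominates both others in C(w,2) triples; summing gives 3 + 21 + 6 + 1 + 6 + 3 + 0 + 6 = 46 transitive triples.
Total triples C(8,3) = 56, so cyclic triples = 56 − 46 = 10.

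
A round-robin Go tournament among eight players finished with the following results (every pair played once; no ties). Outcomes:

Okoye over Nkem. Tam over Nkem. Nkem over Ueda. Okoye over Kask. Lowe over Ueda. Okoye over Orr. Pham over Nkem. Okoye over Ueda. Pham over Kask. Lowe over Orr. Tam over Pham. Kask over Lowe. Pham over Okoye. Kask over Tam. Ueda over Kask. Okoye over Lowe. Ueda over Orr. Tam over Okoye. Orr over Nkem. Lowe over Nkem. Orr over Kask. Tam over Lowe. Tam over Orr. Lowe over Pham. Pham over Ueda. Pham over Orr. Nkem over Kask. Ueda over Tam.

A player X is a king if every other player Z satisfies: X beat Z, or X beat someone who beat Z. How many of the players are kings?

6

Lowe reaches everyone (king).
Kask reaches everyone (king).
Tam reaches everyone (king).
Okoye reaches everyone (king).
Nkem cannot reach Okoye, Pham in two steps.
Pham reaches everyone (king).
Orr cannot reach Okoye, Pham in two steps.
Ueda reaches everyone (king).
Kings: Lowe, Kask, Tam, Okoye, Pham, Ueda — 6.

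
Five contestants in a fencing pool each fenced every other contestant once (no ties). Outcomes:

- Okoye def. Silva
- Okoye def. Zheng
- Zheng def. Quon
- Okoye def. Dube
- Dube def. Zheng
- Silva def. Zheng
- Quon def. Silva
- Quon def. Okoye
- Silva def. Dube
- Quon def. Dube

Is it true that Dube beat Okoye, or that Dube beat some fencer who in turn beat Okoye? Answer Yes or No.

Dube did not beat Okoye directly.
Dube beat Zheng, but each of them lost to Okoye. No two-step path.

No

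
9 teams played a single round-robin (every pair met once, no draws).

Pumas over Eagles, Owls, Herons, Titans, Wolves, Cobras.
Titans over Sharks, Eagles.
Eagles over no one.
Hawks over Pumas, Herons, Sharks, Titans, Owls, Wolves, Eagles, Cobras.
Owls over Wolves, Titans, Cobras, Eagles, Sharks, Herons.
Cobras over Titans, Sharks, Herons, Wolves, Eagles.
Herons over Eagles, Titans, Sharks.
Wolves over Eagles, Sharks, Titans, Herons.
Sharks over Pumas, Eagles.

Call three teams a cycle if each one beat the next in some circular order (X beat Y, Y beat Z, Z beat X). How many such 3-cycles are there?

5

Win totals: Titans 2, Cobras 5, Herons 3, Pumas 6, Sharks 2, Wolves 4, Hawks 8, Owls 6, Eagles 0.
A team with w wins dominates both others in C(w,2) triples; summing gives 1 + 10 + 3 + 15 + 1 + 6 + 28 + 15 + 0 = 79 transitive triples.
Total triples C(9,3) = 84, so cyclic triples = 84 − 79 = 5.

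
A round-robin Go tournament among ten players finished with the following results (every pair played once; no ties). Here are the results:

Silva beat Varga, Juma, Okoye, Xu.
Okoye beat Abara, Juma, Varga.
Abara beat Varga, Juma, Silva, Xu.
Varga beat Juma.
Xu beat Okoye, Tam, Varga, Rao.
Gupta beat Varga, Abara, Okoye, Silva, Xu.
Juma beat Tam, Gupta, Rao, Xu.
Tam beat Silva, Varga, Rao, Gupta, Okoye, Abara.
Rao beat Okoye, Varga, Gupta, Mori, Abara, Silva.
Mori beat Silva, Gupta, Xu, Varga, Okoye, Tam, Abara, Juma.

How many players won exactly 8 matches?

1

Win totals: Varga 1, Abara 4, Silva 4, Okoye 3, Rao 6, Gupta 5, Mori 8, Xu 4, Juma 4, Tam 6.
Exactly 8: Mori — 1 player.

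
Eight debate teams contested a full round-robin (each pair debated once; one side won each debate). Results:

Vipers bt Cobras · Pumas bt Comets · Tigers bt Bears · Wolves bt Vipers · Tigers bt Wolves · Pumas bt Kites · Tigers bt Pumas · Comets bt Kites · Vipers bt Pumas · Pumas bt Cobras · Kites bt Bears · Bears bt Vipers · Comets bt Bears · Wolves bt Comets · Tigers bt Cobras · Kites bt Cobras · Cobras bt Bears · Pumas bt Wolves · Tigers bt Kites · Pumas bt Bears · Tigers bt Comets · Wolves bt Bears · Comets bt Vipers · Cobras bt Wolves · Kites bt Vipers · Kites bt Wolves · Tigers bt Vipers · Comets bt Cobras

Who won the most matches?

Tigers

Win totals: Comets 4, Cobras 2, Vipers 2, Pumas 5, Wolves 3, Kites 4, Bears 1, Tigers 7.
Tigers leads with 7 wins (next highest: 5).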